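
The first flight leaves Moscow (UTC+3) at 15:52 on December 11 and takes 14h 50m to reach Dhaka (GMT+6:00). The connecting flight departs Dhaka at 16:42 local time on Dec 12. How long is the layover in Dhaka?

Convert departure to UTC: 15:52 − 3:00 = 12:52 UTC on Dec 11.
Add 14 hours and 50 minutes flight time → 03:42 UTC (Dec 12).
Dhaka is UTC+6:00, so local arrival = 03:42 + 6:00 = 09:42 on Dec 12.
Layover = 16:42 − 09:42 = 7 hours.

7 hours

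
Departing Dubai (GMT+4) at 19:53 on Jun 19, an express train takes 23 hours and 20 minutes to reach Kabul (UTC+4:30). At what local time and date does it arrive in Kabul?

Convert departure to UTC: 19:53 − 4:00 = 15:53 UTC on Jun 19.
Add 23 hours and 20 minutes travel time → 15:13 UTC (Jun 20).
Kabul is UTC+4:30, so local arrival = 15:13 + 4:30 = 19:43 on Jun 20.

19:43 on Jun 20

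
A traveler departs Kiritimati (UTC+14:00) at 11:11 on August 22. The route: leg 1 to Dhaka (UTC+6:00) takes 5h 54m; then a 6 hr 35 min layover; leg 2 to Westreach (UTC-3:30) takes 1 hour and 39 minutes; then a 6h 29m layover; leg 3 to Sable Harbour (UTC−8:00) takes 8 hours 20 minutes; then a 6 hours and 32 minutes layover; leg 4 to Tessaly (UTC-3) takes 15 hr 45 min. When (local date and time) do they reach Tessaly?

21:25 on August 23

Convert departure to UTC: 11:11 − 14:00 = 21:11 UTC on Aug 21.
Add 5 hours and 54 minutes leg 1 → 03:05 UTC (Aug 22).
Add 6 hours and 35 minutes layover in Dhaka → 09:40 UTC.
Add 1 hour 39 minutes leg 2 → 11:19 UTC.
Add 6 hours 29 minutes layover in Westreach → 17:48 UTC.
Add 8 hours 20 minutes leg 3 → 02:08 UTC (Aug 23).
Add 6 hours and 32 minutes layover in Sable Harbour → 08:40 UTC.
Add 15 hours 45 minutes leg 4 → 00:25 UTC (Aug 24).
Tessaly is UTC−3:00, so local arrival = 00:25 − 3:00 = 21:25 on Aug 23.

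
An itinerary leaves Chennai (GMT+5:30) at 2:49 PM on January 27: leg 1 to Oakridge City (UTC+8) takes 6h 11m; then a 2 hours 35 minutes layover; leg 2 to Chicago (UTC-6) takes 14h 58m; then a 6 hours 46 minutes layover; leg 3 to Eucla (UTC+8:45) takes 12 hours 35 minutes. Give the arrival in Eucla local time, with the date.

1:09 PM on Jan 29

Convert departure to UTC: 2:49 PM − 5:30 = 9:19 AM UTC on Jan 27.
Add 6 hours 11 minutes leg 1 → 3:30 PM UTC.
Add 2 hours 35 minutes layover in Oakridge City → 6:05 PM UTC.
Add 14 hours and 58 minutes leg 2 → 9:03 AM UTC (Jan 28).
Add 6 hours and 46 minutes layover in Chicago → 3:49 PM UTC.
Add 12 hours 35 minutes leg 3 → 4:24 AM UTC (Jan 29).
Eucla is UTC+8:45, so local arrival = 4:24 AM + 8:45 = 1:09 PM on Jan 29.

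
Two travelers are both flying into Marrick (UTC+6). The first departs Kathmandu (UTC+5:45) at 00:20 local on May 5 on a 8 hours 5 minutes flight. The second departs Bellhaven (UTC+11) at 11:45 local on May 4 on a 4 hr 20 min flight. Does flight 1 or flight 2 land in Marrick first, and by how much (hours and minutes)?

Flight 1 in UTC: 00:20 − 5:45 = 18:35 on May 4.
+8 hours and 5 minutes → arrive 02:40 UTC on May 5.
Flight 2 in UTC: 11:45 − 11:00 = 00:45 on May 4.
+4 hours 20 minutes → arrive 05:05 UTC on May 4.
Flight 2 lands earlier by 21 hours 35 minutes.

the second, by 21 hours 35 minutes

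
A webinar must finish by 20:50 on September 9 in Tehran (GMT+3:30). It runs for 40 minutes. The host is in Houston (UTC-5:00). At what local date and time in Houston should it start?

Target end time in UTC: 20:50 − 3:30 = 17:20 on Sep 9.
Subtract 40 minutes → start 16:40 UTC on Sep 9.
Houston is UTC−5:00: 16:40 − 5:00 = 11:40 on Sep 9.

11:40 on September 9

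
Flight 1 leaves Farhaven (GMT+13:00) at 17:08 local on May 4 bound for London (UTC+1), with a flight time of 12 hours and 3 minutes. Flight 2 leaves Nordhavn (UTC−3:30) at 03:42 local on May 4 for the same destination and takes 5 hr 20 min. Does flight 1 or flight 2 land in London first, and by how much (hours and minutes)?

Flight 1 in UTC: 17:08 − 13:00 = 04:08 on May 4.
+12 hours and 3 minutes → arrive 16:11 UTC on May 4.
Flight 2 in UTC: 03:42 + 3:30 = 07:12 on May 4.
+5 hours 20 minutes → arrive 12:32 UTC on May 4.
Flight 2 lands earlier by 3 hours 39 minutes.

the second, by 3 hours 39 minutes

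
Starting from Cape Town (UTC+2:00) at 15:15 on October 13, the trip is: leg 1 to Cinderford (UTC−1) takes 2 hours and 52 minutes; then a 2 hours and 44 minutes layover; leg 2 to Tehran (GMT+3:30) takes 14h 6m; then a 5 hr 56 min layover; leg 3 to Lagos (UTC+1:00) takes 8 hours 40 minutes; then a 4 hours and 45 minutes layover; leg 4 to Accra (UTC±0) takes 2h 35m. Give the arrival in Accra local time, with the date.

06:53 on Oct 15

Convert departure to UTC: 15:15 − 2:00 = 13:15 UTC on Oct 13.
Add 2 hours 52 minutes leg 1 → 16:07 UTC.
Add 2 hours 44 minutes layover in Cinderford → 18:51 UTC.
Add 14 hours and 6 minutes leg 2 → 08:57 UTC (Oct 14).
Add 5 hours 56 minutes layover in Tehran → 14:53 UTC.
Add 8 hours and 40 minutes leg 3 → 23:33 UTC.
Add 4 hours 45 minutes layover in Lagos → 04:18 UTC (Oct 15).
Add 2 hours and 35 minutes leg 4 → 06:53 UTC.
Accra is UTC+0, so local arrival is the same: 06:53 on Oct 15.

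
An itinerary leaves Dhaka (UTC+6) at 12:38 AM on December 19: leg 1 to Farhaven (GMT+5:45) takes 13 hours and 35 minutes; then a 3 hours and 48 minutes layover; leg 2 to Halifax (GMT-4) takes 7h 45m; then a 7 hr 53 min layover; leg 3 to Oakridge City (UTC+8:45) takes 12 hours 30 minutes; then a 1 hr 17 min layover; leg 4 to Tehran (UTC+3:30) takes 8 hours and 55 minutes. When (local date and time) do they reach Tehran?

5:51 AM on Dec 21

Convert departure to UTC: 12:38 AM − 6:00 = 6:38 PM UTC on Dec 18.
Add 13 hours and 35 minutes leg 1 → 8:13 AM UTC (Dec 19).
Add 3 hours and 48 minutes layover in Farhaven → 12:01 PM UTC.
Add 7 hours 45 minutes leg 2 → 7:46 PM UTC.
Add 7 hours and 53 minutes layover in Halifax → 3:39 AM UTC (Dec 20).
Add 12 hours 30 minutes leg 3 → 4:09 PM UTC.
Add 1 hour and 17 minutes layover in Oakridge City → 5:26 PM UTC.
Add 8 hours 55 minutes leg 4 → 2:21 AM UTC (Dec 21).
Tehran is UTC+3:30, so local arrival = 2:21 AM + 3:30 = 5:51 AM on Dec 21.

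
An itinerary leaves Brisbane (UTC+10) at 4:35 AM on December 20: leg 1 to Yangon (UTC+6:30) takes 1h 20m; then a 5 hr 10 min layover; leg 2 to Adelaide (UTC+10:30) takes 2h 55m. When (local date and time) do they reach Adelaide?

2:30 PM on December 20

Convert departure to UTC: 4:35 AM − 10:00 = 6:35 PM UTC on Dec 19.
Add 1 hour 20 minutes leg 1 → 7:55 PM UTC.
Add 5 hours and 10 minutes layover in Yangon → 1:05 AM UTC (Dec 20).
Add 2 hours and 55 minutes leg 2 → 4:00 AM UTC.
Adelaide is UTC+10:30, so local arrival = 4:00 AM + 10:30 = 2:30 PM on Dec 20.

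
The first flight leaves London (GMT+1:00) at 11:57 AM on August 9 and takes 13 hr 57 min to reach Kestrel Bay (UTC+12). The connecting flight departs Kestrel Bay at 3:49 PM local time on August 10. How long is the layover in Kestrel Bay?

2 hours 55 minutes

Convert departure to UTC: 11:57 AM − 1:00 = 10:57 AM UTC on Aug 9.
Add 13 hours and 57 minutes flight time → 12:54 AM UTC (Aug 10).
Kestrel Bay is UTC+12:00, so local arrival = 12:54 AM + 12:00 = 12:54 PM on Aug 10.
Layover = 3:49 PM − 12:54 PM = 2 hours 55 minutes.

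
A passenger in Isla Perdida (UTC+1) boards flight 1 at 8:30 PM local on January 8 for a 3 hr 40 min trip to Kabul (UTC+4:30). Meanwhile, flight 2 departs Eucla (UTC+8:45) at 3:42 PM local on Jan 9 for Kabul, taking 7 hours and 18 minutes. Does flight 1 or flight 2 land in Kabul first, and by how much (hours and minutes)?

the first, by 15 hours 5 minutes

Flight 1 in UTC: 8:30 PM − 1:00 = 7:30 PM on Jan 8.
+3 hours 40 minutes → arrive 11:10 PM UTC on Jan 8.
Flight 2 in UTC: 3:42 PM − 8:45 = 6:57 AM on Jan 9.
+7 hours and 18 minutes → arrive 2:15 PM UTC on Jan 9.
Flight 1 lands earlier by 15 hours 5 minutes.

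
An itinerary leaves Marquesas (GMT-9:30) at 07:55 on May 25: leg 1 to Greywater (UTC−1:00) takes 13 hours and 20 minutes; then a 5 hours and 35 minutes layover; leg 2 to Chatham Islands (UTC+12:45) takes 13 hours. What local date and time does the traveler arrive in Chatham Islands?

Convert departure to UTC: 07:55 + 9:30 = 17:25 UTC on May 25.
Add 13 hours and 20 minutes leg 1 → 06:45 UTC (May 26).
Add 5 hours and 35 minutes layover in Greywater → 12:20 UTC.
Add 13 hours leg 2 → 01:20 UTC (May 27).
Chatham Islands is UTC+12:45, so local arrival = 01:20 + 12:45 = 14:05 on May 27.

14:05 on May 27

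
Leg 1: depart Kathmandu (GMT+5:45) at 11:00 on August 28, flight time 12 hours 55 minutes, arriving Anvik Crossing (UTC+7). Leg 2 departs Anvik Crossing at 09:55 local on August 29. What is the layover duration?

Convert departure to UTC: 11:00 − 5:45 = 05:15 UTC on Aug 28.
Add 12 hours 55 minutes flight time → 18:10 UTC.
Anvik Crossing is UTC+7:00, so local arrival = 18:10 + 7:00 = 01:10 on Aug 29.
Layover = 09:55 − 01:10 = 8 hours 45 minutes.

8 hours 45 minutes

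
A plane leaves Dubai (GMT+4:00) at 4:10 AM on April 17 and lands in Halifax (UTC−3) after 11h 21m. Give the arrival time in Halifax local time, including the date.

Halifax is 7:00 behind Dubai.
After 11 hours and 21 minutes it is 3:31 PM in Dubai.
Shift by the zone difference: 3:31 PM − 7:00 = 8:31 AM on Apr 17 in Halifax.

8:31 AM on April 17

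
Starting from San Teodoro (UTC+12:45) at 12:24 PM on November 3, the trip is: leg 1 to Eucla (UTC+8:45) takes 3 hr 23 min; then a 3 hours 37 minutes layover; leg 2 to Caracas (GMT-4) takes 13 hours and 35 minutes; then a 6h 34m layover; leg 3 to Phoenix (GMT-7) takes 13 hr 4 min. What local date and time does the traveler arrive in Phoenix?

Convert departure to UTC: 12:24 PM − 12:45 = 11:39 PM UTC on Nov 2.
Add 3 hours 23 minutes leg 1 → 3:02 AM UTC (Nov 3).
Add 3 hours 37 minutes layover in Eucla → 6:39 AM UTC.
Add 13 hours and 35 minutes leg 2 → 8:14 PM UTC.
Add 6 hours 34 minutes layover in Caracas → 2:48 AM UTC (Nov 4).
Add 13 hours and 4 minutes leg 3 → 3:52 PM UTC.
Phoenix is UTC−7:00, so local arrival = 3:52 PM − 7:00 = 8:52 AM on Nov 4.

8:52 AM on Nov 4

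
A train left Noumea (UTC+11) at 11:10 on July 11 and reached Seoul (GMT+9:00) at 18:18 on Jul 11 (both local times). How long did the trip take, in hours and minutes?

9 hours 8 minutes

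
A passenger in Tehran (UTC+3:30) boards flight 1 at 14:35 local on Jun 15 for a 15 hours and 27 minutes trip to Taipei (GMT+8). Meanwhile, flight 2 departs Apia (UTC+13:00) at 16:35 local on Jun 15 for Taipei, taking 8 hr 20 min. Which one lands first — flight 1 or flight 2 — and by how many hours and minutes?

the second, by 14 hours 37 minutes

Flight 1 in UTC: 14:35 − 3:30 = 11:05 on Jun 15.
+15 hours and 27 minutes → arrive 02:32 UTC on Jun 16.
Flight 2 in UTC: 16:35 − 13:00 = 03:35 on Jun 15.
+8 hours 20 minutes → arrive 11:55 UTC on Jun 15.
Flight 2 lands earlier by 14 hours 37 minutes.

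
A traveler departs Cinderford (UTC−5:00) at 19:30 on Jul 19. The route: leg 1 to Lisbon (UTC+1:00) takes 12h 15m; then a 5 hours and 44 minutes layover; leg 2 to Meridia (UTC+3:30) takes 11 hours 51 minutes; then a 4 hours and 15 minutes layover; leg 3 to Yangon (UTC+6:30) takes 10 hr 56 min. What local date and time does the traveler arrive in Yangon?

Convert departure to UTC: 19:30 + 5:00 = 00:30 UTC on Jul 20.
Add 12 hours and 15 minutes leg 1 → 12:45 UTC.
Add 5 hours 44 minutes layover in Lisbon → 18:29 UTC.
Add 11 hours 51 minutes leg 2 → 06:20 UTC (Jul 21).
Add 4 hours 15 minutes layover in Meridia → 10:35 UTC.
Add 10 hours and 56 minutes leg 3 → 21:31 UTC.
Yangon is UTC+6:30, so local arrival = 21:31 + 6:30 = 04:01 on Jul 22.

04:01 on Jul 22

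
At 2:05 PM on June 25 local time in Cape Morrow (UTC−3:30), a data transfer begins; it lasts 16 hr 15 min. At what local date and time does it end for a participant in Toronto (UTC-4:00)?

Convert start to UTC: 2:05 PM + 3:30 = 5:35 PM UTC on Jun 25.
Add 16 hours and 15 minutes duration → 9:50 AM UTC (Jun 26).
Toronto is UTC−4:00, so local end time = 9:50 AM − 4:00 = 5:50 AM on Jun 26.

5:50 AM on Jun 26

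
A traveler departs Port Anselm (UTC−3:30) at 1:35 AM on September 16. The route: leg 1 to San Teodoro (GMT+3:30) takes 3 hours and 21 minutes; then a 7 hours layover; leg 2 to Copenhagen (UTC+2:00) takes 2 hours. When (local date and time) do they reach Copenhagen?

7:26 PM on September 16

Convert departure to UTC: 1:35 AM + 3:30 = 5:05 AM UTC on Sep 16.
Add 3 hours and 21 minutes leg 1 → 8:26 AM UTC.
Add 7 hours layover in San Teodoro → 3:26 PM UTC.
Add 2 hours leg 2 → 5:26 PM UTC.
Copenhagen is UTC+2:00, so local arrival = 5:26 PM + 2:00 = 7:26 PM on Sep 16.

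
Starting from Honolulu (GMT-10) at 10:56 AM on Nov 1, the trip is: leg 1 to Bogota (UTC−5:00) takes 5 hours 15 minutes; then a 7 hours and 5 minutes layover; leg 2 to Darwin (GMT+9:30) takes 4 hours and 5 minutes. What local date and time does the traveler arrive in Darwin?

Convert departure to UTC: 10:56 AM + 10:00 = 8:56 PM UTC on Nov 1.
Add 5 hours 15 minutes leg 1 → 2:11 AM UTC (Nov 2).
Add 7 hours 5 minutes layover in Bogota → 9:16 AM UTC.
Add 4 hours 5 minutes leg 2 → 1:21 PM UTC.
Darwin is UTC+9:30, so local arrival = 1:21 PM + 9:30 = 10:51 PM on Nov 2.

10:51 PM on Nov 2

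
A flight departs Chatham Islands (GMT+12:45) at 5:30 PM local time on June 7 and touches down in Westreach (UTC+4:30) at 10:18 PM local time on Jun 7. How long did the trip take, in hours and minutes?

Departure in UTC: 5:30 PM − 12:45 = 4:45 AM on Jun 7.
Arrival in UTC: 10:18 PM − 4:30 = 5:48 PM on Jun 7.
Elapsed = 5:48 PM − 4:45 AM = 13 hours 3 minutes.

13 hours 3 minutes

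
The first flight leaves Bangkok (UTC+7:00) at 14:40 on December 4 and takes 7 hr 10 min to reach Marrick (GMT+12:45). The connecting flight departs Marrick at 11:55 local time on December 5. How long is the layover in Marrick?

8 hours 20 minutes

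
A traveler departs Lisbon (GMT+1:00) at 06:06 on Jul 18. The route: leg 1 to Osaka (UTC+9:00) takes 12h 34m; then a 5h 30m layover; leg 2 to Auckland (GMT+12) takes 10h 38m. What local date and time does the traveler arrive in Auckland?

21:48 on July 19

Convert departure to UTC: 06:06 − 1:00 = 05:06 UTC on Jul 18.
Add 12 hours and 34 minutes leg 1 → 17:40 UTC.
Add 5 hours and 30 minutes layover in Osaka → 23:10 UTC.
Add 10 hours 38 minutes leg 2 → 09:48 UTC (Jul 19).
Auckland is UTC+12:00, so local arrival = 09:48 + 12:00 = 21:48 on Jul 19.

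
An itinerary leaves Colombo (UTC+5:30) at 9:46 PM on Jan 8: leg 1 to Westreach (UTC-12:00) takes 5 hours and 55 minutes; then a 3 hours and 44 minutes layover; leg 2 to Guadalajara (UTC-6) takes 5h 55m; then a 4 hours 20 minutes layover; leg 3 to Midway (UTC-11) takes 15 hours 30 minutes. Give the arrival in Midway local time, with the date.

Convert departure to UTC: 9:46 PM − 5:30 = 4:16 PM UTC on Jan 8.
Add 5 hours 55 minutes leg 1 → 10:11 PM UTC.
Add 3 hours and 44 minutes layover in Westreach → 1:55 AM UTC (Jan 9).
Add 5 hours 55 minutes leg 2 → 7:50 AM UTC.
Add 4 hours 20 minutes layover in Guadalajara → 12:10 PM UTC.
Add 15 hours 30 minutes leg 3 → 3:40 AM UTC (Jan 10).
Midway is UTC−11:00, so local arrival = 3:40 AM − 11:00 = 4:40 PM on Jan 9.

4:40 PM on Jan 9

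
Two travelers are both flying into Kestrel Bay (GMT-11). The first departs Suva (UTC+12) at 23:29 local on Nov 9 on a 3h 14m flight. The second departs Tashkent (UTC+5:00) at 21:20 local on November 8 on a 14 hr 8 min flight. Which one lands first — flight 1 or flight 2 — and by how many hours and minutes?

Flight 1 in UTC: 23:29 − 12:00 = 11:29 on Nov 9.
+3 hours 14 minutes → arrive 14:43 UTC on Nov 9.
Flight 2 in UTC: 21:20 − 5:00 = 16:20 on Nov 8.
+14 hours and 8 minutes → arrive 06:28 UTC on Nov 9.
Flight 2 lands earlier by 8 hours 15 minutes.

the second, by 8 hours 15 minutes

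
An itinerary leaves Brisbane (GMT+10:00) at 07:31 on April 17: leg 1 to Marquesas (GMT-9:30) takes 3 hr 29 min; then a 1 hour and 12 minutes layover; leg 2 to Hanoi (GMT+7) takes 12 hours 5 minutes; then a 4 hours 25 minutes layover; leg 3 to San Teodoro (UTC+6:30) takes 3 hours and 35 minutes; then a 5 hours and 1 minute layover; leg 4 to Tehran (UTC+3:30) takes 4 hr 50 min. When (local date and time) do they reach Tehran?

11:38 on April 18

Convert departure to UTC: 07:31 − 10:00 = 21:31 UTC on Apr 16.
Add 3 hours 29 minutes leg 1 → 01:00 UTC (Apr 17).
Add 1 hour 12 minutes layover in Marquesas → 02:12 UTC.
Add 12 hours 5 minutes leg 2 → 14:17 UTC.
Add 4 hours and 25 minutes layover in Hanoi → 18:42 UTC.
Add 3 hours 35 minutes leg 3 → 22:17 UTC.
Add 5 hours and 1 minute layover in San Teodoro → 03:18 UTC (Apr 18).
Add 4 hours 50 minutes leg 4 → 08:08 UTC.
Tehran is UTC+3:30, so local arrival = 08:08 + 3:30 = 11:38 on Apr 18.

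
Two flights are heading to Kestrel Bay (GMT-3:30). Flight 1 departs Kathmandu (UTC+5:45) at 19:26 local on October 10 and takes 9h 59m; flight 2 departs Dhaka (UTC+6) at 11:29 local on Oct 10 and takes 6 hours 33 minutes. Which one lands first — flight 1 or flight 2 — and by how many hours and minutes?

the second, by 11 hours 38 minutes

Flight 1 in UTC: 19:26 − 5:45 = 13:41 on Oct 10.
+9 hours 59 minutes → arrive 23:40 UTC on Oct 10.
Flight 2 in UTC: 11:29 − 6:00 = 05:29 on Oct 10.
+6 hours and 33 minutes → arrive 12:02 UTC on Oct 10.
Flight 2 lands earlier by 11 hours 38 minutes.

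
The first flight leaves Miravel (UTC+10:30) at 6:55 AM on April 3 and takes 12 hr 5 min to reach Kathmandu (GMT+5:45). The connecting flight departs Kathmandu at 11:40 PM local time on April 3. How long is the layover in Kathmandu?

9 hours 25 minutes

Convert departure to UTC: 6:55 AM − 10:30 = 8:25 PM UTC on Apr 2.
Add 12 hours and 5 minutes flight time → 8:30 AM UTC (Apr 3).
Kathmandu is UTC+5:45, so local arrival = 8:30 AM + 5:45 = 2:15 PM on Apr 3.
Layover = 11:40 PM − 2:15 PM = 9 hours 25 minutes.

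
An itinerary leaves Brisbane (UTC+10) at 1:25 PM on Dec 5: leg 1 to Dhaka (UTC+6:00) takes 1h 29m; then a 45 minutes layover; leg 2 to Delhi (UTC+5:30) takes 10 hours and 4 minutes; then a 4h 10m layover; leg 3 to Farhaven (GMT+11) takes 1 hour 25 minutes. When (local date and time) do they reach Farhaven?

8:18 AM on Dec 6

Convert departure to UTC: 1:25 PM − 10:00 = 3:25 AM UTC on Dec 5.
Add 1 hour and 29 minutes leg 1 → 4:54 AM UTC.
Add 45 minutes layover in Dhaka → 5:39 AM UTC.
Add 10 hours 4 minutes leg 2 → 3:43 PM UTC.
Add 4 hours and 10 minutes layover in Delhi → 7:53 PM UTC.
Add 1 hour 25 minutes leg 3 → 9:18 PM UTC.
Farhaven is UTC+11:00, so local arrival = 9:18 PM + 11:00 = 8:18 AM on Dec 6.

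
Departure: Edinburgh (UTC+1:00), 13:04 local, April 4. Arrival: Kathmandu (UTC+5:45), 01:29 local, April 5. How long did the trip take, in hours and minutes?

7 hours 40 minutes

Kathmandu is 4:45 ahead of Edinburgh.
Clock-face elapsed time (ignoring zones) is 12 hours 25 minutes.
Actual elapsed = 12 hours 25 minutes − 4:45 = 7 hours 40 minutes.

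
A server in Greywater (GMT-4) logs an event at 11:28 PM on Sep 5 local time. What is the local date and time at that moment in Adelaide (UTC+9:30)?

In UTC: 11:28 PM + 4:00 = 3:28 AM on Sep 6.
Adelaide is UTC+9:30: 3:28 AM + 9:30 = 12:58 PM on Sep 6.

12:58 PM on Sep 6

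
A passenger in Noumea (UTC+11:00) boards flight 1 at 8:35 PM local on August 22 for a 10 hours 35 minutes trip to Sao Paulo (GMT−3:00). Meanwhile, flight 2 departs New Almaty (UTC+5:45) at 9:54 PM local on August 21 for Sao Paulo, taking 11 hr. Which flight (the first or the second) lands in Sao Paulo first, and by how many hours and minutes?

Flight 1 in UTC: 8:35 PM − 11:00 = 9:35 AM on Aug 22.
+10 hours and 35 minutes → arrive 8:10 PM UTC on Aug 22.
Flight 2 in UTC: 9:54 PM − 5:45 = 4:09 PM on Aug 21.
+11 hours → arrive 3:09 AM UTC on Aug 22.
Flight 2 lands earlier by 17 hours 1 minute.

the second, by 17 hours 1 minute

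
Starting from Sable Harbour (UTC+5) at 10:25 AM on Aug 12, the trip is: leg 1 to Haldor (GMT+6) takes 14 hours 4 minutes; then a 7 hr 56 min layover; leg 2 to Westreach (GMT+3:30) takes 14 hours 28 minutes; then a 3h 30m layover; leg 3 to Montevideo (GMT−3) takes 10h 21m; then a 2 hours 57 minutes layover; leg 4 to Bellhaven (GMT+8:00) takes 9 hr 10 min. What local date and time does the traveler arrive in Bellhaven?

3:51 AM on Aug 15

Convert departure to UTC: 10:25 AM − 5:00 = 5:25 AM UTC on Aug 12.
Add 14 hours 4 minutes leg 1 → 7:29 PM UTC.
Add 7 hours and 56 minutes layover in Haldor → 3:25 AM UTC (Aug 13).
Add 14 hours and 28 minutes leg 2 → 5:53 PM UTC.
Add 3 hours and 30 minutes layover in Westreach → 9:23 PM UTC.
Add 10 hours 21 minutes leg 3 → 7:44 AM UTC (Aug 14).
Add 2 hours 57 minutes layover in Montevideo → 10:41 AM UTC.
Add 9 hours 10 minutes leg 4 → 7:51 PM UTC.
Bellhaven is UTC+8:00, so local arrival = 7:51 PM + 8:00 = 3:51 AM on Aug 15.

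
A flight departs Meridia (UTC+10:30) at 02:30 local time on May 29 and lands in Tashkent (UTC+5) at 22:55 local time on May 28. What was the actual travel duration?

1 hour 55 minutes

Departure in UTC: 02:30 − 10:30 = 16:00 on May 28.
Arrival in UTC: 22:55 − 5:00 = 17:55 on May 28.
Elapsed = 17:55 − 16:00 = 1 hour 55 minutes.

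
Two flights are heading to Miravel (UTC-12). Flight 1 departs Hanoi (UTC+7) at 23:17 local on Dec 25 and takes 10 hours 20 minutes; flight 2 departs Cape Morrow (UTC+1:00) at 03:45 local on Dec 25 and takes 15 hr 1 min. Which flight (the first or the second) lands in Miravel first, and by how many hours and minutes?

the second, by 8 hours 51 minutes

Flight 1 in UTC: 23:17 − 7:00 = 16:17 on Dec 25.
+10 hours 20 minutes → arrive 02:37 UTC on Dec 26.
Flight 2 in UTC: 03:45 − 1:00 = 02:45 on Dec 25.
+15 hours 1 minute → arrive 17:46 UTC on Dec 25.
Flight 2 lands earlier by 8 hours 51 minutes.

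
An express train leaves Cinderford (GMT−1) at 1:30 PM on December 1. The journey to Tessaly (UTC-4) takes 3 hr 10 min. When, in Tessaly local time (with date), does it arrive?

1:40 PM on December 1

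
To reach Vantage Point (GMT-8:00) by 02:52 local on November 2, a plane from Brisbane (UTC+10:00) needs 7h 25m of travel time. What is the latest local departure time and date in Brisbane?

13:27 on November 2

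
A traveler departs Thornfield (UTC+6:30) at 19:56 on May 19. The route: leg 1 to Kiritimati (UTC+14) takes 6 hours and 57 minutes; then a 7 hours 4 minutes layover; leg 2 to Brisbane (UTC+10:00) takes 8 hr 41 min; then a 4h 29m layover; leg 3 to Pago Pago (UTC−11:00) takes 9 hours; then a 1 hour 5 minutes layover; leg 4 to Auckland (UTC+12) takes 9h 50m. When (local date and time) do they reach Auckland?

Convert departure to UTC: 19:56 − 6:30 = 13:26 UTC on May 19.
Add 6 hours 57 minutes leg 1 → 20:23 UTC.
Add 7 hours 4 minutes layover in Kiritimati → 03:27 UTC (May 20).
Add 8 hours and 41 minutes leg 2 → 12:08 UTC.
Add 4 hours and 29 minutes layover in Brisbane → 16:37 UTC.
Add 9 hours leg 3 → 01:37 UTC (May 21).
Add 1 hour and 5 minutes layover in Pago Pago → 02:42 UTC.
Add 9 hours 50 minutes leg 4 → 12:32 UTC.
Auckland is UTC+12:00, so local arrival = 12:32 + 12:00 = 00:32 on May 22.

00:32 on May 22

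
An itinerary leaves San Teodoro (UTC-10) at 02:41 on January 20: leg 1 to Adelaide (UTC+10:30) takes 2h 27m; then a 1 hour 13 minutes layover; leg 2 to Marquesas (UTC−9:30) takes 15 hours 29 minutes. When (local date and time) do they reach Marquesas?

22:20 on January 20

Convert departure to UTC: 02:41 + 10:00 = 12:41 UTC on Jan 20.
Add 2 hours and 27 minutes leg 1 → 15:08 UTC.
Add 1 hour 13 minutes layover in Adelaide → 16:21 UTC.
Add 15 hours 29 minutes leg 2 → 07:50 UTC (Jan 21).
Marquesas is UTC−9:30, so local arrival = 07:50 − 9:30 = 22:20 on Jan 20.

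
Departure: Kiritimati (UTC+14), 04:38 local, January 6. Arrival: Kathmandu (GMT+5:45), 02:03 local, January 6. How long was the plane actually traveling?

5 hours 40 minutes

Kathmandu is 8:15 behind Kiritimati.
Clock-face elapsed time (ignoring zones) is −2 hours 35 minutes.
Actual elapsed = −2 hours 35 minutes + 8:15 = 5 hours 40 minutes.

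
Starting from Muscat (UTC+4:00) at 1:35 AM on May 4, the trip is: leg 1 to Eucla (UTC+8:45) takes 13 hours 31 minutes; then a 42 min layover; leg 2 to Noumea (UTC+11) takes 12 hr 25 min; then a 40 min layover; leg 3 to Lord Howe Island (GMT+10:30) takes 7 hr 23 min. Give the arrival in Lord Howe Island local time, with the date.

Convert departure to UTC: 1:35 AM − 4:00 = 9:35 PM UTC on May 3.
Add 13 hours 31 minutes leg 1 → 11:06 AM UTC (May 4).
Add 42 minutes layover in Eucla → 11:48 AM UTC.
Add 12 hours and 25 minutes leg 2 → 12:13 AM UTC (May 5).
Add 40 minutes layover in Noumea → 12:53 AM UTC.
Add 7 hours 23 minutes leg 3 → 8:16 AM UTC.
Lord Howe Island is UTC+10:30, so local arrival = 8:16 AM + 10:30 = 6:46 PM on May 5.

6:46 PM on May 5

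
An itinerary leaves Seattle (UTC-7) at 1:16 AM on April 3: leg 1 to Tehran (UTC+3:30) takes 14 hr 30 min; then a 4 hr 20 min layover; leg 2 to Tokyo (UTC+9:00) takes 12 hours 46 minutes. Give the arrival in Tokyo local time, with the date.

Convert departure to UTC: 1:16 AM + 7:00 = 8:16 AM UTC on Apr 3.
Add 14 hours 30 minutes leg 1 → 10:46 PM UTC.
Add 4 hours 20 minutes layover in Tehran → 3:06 AM UTC (Apr 4).
Add 12 hours and 46 minutes leg 2 → 3:52 PM UTC.
Tokyo is UTC+9:00, so local arrival = 3:52 PM + 9:00 = 12:52 AM on Apr 5.

12:52 AM on Apr 5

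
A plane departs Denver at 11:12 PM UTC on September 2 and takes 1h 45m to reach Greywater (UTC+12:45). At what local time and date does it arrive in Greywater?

Departure is given in UTC: 11:12 PM on Sep 2.
Add 1 hour and 45 minutes → 12:57 AM UTC (Sep 3).
Greywater is UTC+12:45: 12:57 AM + 12:45 = 1:42 PM on Sep 3.

1:42 PM on September 3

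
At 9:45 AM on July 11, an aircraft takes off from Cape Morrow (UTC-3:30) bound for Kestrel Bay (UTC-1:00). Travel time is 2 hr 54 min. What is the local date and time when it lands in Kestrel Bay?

Kestrel Bay is 2:30 ahead of Cape Morrow.
After 2 hours and 54 minutes it is 12:39 PM in Cape Morrow.
Shift by the zone difference: 12:39 PM + 2:30 = 3:09 PM on Jul 11 in Kestrel Bay.

3:09 PM on July 11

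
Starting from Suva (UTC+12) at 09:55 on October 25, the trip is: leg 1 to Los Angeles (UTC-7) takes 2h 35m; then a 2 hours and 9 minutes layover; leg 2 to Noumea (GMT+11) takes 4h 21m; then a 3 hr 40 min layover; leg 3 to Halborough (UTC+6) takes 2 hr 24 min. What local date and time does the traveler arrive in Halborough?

Convert departure to UTC: 09:55 − 12:00 = 21:55 UTC on Oct 24.
Add 2 hours and 35 minutes leg 1 → 00:30 UTC (Oct 25).
Add 2 hours and 9 minutes layover in Los Angeles → 02:39 UTC.
Add 4 hours and 21 minutes leg 2 → 07:00 UTC.
Add 3 hours and 40 minutes layover in Noumea → 10:40 UTC.
Add 2 hours 24 minutes leg 3 → 13:04 UTC.
Halborough is UTC+6:00, so local arrival = 13:04 + 6:00 = 19:04 on Oct 25.

19:04 on October 25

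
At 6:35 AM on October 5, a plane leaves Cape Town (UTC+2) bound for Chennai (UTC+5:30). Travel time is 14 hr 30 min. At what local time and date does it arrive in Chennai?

12:35 AM on October 6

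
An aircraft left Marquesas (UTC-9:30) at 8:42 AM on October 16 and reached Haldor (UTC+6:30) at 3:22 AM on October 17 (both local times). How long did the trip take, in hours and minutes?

2 hours 40 minutes

Departure in UTC: 8:42 AM + 9:30 = 6:12 PM on Oct 16.
Arrival in UTC: 3:22 AM − 6:30 = 8:52 PM on Oct 16.
Elapsed = 8:52 PM − 6:12 PM = 2 hours 40 minutes.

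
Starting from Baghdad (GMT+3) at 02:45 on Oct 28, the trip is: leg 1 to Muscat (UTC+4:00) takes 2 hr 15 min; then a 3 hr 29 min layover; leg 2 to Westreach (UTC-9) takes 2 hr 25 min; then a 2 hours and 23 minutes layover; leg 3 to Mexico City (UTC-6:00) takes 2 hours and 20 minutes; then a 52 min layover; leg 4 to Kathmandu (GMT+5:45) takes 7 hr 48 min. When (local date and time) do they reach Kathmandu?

03:02 on October 29

Convert departure to UTC: 02:45 − 3:00 = 23:45 UTC on Oct 27.
Add 2 hours 15 minutes leg 1 → 02:00 UTC (Oct 28).
Add 3 hours and 29 minutes layover in Muscat → 05:29 UTC.
Add 2 hours and 25 minutes leg 2 → 07:54 UTC.
Add 2 hours 23 minutes layover in Westreach → 10:17 UTC.
Add 2 hours and 20 minutes leg 3 → 12:37 UTC.
Add 52 minutes layover in Mexico City → 13:29 UTC.
Add 7 hours 48 minutes leg 4 → 21:17 UTC.
Kathmandu is UTC+5:45, so local arrival = 21:17 + 5:45 = 03:02 on Oct 29.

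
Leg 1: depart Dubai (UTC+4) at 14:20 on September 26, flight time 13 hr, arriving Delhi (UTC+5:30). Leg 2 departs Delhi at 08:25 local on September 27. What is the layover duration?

3 hours 35 minutes

Convert departure to UTC: 14:20 − 4:00 = 10:20 UTC on Sep 26.
Add 13 hours flight time → 23:20 UTC.
Delhi is UTC+5:30, so local arrival = 23:20 + 5:30 = 04:50 on Sep 27.
Layover = 08:25 − 04:50 = 3 hours 35 minutes.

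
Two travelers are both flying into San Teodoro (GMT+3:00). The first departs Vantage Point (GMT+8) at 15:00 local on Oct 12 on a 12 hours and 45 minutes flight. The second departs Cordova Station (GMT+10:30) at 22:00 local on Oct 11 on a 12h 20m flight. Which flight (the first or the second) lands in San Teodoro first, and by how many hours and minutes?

the second, by 19 hours 55 minutes

Flight 1 in UTC: 15:00 − 8:00 = 07:00 on Oct 12.
+12 hours and 45 minutes → arrive 19:45 UTC on Oct 12.
Flight 2 in UTC: 22:00 − 10:30 = 11:30 on Oct 11.
+12 hours and 20 minutes → arrive 23:50 UTC on Oct 11.
Flight 2 lands earlier by 19 hours 55 minutes.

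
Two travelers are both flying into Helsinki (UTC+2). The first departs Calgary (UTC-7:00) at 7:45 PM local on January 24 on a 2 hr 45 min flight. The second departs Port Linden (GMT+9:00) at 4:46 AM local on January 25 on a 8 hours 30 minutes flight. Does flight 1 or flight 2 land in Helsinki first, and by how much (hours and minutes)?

Flight 1 in UTC: 7:45 PM + 7:00 = 2:45 AM on Jan 25.
+2 hours 45 minutes → arrive 5:30 AM UTC on Jan 25.
Flight 2 in UTC: 4:46 AM − 9:00 = 7:46 PM on Jan 24.
+8 hours and 30 minutes → arrive 4:16 AM UTC on Jan 25.
Flight 2 lands earlier by 1 hour 14 minutes.

the second, by 1 hour 14 minutes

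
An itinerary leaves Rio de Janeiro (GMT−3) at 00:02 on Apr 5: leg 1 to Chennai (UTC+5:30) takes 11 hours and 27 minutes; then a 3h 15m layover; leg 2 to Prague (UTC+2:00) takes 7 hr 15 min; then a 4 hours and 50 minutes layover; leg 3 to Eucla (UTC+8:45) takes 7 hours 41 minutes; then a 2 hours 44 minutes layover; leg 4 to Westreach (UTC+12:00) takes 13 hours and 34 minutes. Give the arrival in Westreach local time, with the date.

17:48 on April 7

Convert departure to UTC: 00:02 + 3:00 = 03:02 UTC on Apr 5.
Add 11 hours 27 minutes leg 1 → 14:29 UTC.
Add 3 hours and 15 minutes layover in Chennai → 17:44 UTC.
Add 7 hours 15 minutes leg 2 → 00:59 UTC (Apr 6).
Add 4 hours 50 minutes layover in Prague → 05:49 UTC.
Add 7 hours 41 minutes leg 3 → 13:30 UTC.
Add 2 hours and 44 minutes layover in Eucla → 16:14 UTC.
Add 13 hours 34 minutes leg 4 → 05:48 UTC (Apr 7).
Westreach is UTC+12:00, so local arrival = 05:48 + 12:00 = 17:48 on Apr 7.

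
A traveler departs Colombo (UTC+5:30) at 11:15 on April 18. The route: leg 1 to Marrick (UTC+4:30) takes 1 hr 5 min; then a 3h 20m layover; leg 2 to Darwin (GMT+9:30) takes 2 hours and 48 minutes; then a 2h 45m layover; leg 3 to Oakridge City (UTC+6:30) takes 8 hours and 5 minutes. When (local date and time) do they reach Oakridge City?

Convert departure to UTC: 11:15 − 5:30 = 05:45 UTC on Apr 18.
Add 1 hour and 5 minutes leg 1 → 06:50 UTC.
Add 3 hours 20 minutes layover in Marrick → 10:10 UTC.
Add 2 hours 48 minutes leg 2 → 12:58 UTC.
Add 2 hours and 45 minutes layover in Darwin → 15:43 UTC.
Add 8 hours 5 minutes leg 3 → 23:48 UTC.
Oakridge City is UTC+6:30, so local arrival = 23:48 + 6:30 = 06:18 on Apr 19.

06:18 on April 19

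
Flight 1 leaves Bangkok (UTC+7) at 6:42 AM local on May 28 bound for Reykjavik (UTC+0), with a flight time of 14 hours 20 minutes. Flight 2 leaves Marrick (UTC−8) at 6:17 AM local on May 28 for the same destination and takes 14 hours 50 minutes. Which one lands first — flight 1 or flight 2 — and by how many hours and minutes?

the first, by 15 hours 5 minutes

Flight 1 in UTC: 6:42 AM − 7:00 = 11:42 PM on May 27.
+14 hours and 20 minutes → arrive 2:02 PM UTC on May 28.
Flight 2 in UTC: 6:17 AM + 8:00 = 2:17 PM on May 28.
+14 hours 50 minutes → arrive 5:07 AM UTC on May 29.
Flight 1 lands earlier by 15 hours 5 minutes.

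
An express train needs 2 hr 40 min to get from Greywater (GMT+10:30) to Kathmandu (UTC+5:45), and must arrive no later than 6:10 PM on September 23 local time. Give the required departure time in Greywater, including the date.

Target arrival in UTC: 6:10 PM − 5:45 = 12:25 PM on Sep 23.
Subtract 2 hours and 40 minutes → departure 9:45 AM UTC on Sep 23.
Greywater is UTC+10:30: 9:45 AM + 10:30 = 8:15 PM on Sep 23.

8:15 PM on September 23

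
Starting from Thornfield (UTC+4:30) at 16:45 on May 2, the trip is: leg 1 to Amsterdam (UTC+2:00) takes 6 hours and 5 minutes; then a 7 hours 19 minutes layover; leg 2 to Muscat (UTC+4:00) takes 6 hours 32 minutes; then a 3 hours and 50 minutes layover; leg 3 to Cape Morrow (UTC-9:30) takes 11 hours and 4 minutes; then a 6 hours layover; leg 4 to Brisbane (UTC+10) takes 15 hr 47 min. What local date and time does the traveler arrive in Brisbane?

Convert departure to UTC: 16:45 − 4:30 = 12:15 UTC on May 2.
Add 6 hours 5 minutes leg 1 → 18:20 UTC.
Add 7 hours and 19 minutes layover in Amsterdam → 01:39 UTC (May 3).
Add 6 hours and 32 minutes leg 2 → 08:11 UTC.
Add 3 hours 50 minutes layover in Muscat → 12:01 UTC.
Add 11 hours 4 minutes leg 3 → 23:05 UTC.
Add 6 hours layover in Cape Morrow → 05:05 UTC (May 4).
Add 15 hours and 47 minutes leg 4 → 20:52 UTC.
Brisbane is UTC+10:00, so local arrival = 20:52 + 10:00 = 06:52 on May 5.

06:52 on May 5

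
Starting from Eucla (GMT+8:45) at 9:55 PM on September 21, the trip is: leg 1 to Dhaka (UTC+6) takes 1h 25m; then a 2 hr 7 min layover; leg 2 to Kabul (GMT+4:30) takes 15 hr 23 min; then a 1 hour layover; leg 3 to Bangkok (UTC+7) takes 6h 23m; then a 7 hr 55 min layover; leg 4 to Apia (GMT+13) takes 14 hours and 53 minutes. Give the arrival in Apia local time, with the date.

Convert departure to UTC: 9:55 PM − 8:45 = 1:10 PM UTC on Sep 21.
Add 1 hour 25 minutes leg 1 → 2:35 PM UTC.
Add 2 hours 7 minutes layover in Dhaka → 4:42 PM UTC.
Add 15 hours and 23 minutes leg 2 → 8:05 AM UTC (Sep 22).
Add 1 hour layover in Kabul → 9:05 AM UTC.
Add 6 hours 23 minutes leg 3 → 3:28 PM UTC.
Add 7 hours 55 minutes layover in Bangkok → 11:23 PM UTC.
Add 14 hours 53 minutes leg 4 → 2:16 PM UTC (Sep 23).
Apia is UTC+13:00, so local arrival = 2:16 PM + 13:00 = 3:16 AM on Sep 24.

3:16 AM on September 24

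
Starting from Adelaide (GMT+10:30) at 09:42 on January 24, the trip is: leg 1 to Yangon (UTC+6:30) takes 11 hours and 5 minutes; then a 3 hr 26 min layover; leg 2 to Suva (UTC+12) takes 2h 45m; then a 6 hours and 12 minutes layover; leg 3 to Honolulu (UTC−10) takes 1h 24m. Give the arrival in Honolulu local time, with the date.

14:04 on January 24

Convert departure to UTC: 09:42 − 10:30 = 23:12 UTC on Jan 23.
Add 11 hours 5 minutes leg 1 → 10:17 UTC (Jan 24).
Add 3 hours 26 minutes layover in Yangon → 13:43 UTC.
Add 2 hours and 45 minutes leg 2 → 16:28 UTC.
Add 6 hours and 12 minutes layover in Suva → 22:40 UTC.
Add 1 hour and 24 minutes leg 3 → 00:04 UTC (Jan 25).
Honolulu is UTC−10:00, so local arrival = 00:04 − 10:00 = 14:04 on Jan 24.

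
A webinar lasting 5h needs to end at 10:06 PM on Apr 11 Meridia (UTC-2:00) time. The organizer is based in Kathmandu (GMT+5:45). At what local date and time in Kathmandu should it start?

Target end time in UTC: 10:06 PM + 2:00 = 12:06 AM on Apr 12.
Subtract 5 hours → start 7:06 PM UTC on Apr 11.
Kathmandu is UTC+5:45: 7:06 PM + 5:45 = 12:51 AM on Apr 12.

12:51 AM on April 12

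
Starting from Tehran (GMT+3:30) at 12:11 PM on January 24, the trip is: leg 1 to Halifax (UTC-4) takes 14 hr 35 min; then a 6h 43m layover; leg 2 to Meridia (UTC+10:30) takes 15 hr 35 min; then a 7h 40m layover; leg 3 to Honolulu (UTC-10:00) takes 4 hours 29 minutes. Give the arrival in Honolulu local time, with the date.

11:43 PM on January 25

Convert departure to UTC: 12:11 PM − 3:30 = 8:41 AM UTC on Jan 24.
Add 14 hours 35 minutes leg 1 → 11:16 PM UTC.
Add 6 hours 43 minutes layover in Halifax → 5:59 AM UTC (Jan 25).
Add 15 hours 35 minutes leg 2 → 9:34 PM UTC.
Add 7 hours and 40 minutes layover in Meridia → 5:14 AM UTC (Jan 26).
Add 4 hours 29 minutes leg 3 → 9:43 AM UTC.
Honolulu is UTC−10:00, so local arrival = 9:43 AM − 10:00 = 11:43 PM on Jan 25.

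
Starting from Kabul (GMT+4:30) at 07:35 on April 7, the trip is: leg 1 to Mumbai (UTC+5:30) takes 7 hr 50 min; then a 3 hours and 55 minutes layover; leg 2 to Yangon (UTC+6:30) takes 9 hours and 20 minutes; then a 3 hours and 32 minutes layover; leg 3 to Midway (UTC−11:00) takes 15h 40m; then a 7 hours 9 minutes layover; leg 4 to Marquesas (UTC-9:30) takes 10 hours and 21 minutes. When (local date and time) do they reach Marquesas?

Convert departure to UTC: 07:35 − 4:30 = 03:05 UTC on Apr 7.
Add 7 hours 50 minutes leg 1 → 10:55 UTC.
Add 3 hours 55 minutes layover in Mumbai → 14:50 UTC.
Add 9 hours and 20 minutes leg 2 → 00:10 UTC (Apr 8).
Add 3 hours and 32 minutes layover in Yangon → 03:42 UTC.
Add 15 hours and 40 minutes leg 3 → 19:22 UTC.
Add 7 hours 9 minutes layover in Midway → 02:31 UTC (Apr 9).
Add 10 hours 21 minutes leg 4 → 12:52 UTC.
Marquesas is UTC−9:30, so local arrival = 12:52 − 9:30 = 03:22 on Apr 9.

03:22 on April 9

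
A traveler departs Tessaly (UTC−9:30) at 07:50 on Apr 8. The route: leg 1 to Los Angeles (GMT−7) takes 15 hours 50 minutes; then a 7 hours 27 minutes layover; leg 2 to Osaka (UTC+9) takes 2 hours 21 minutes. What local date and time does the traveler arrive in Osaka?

03:58 on April 10

Convert departure to UTC: 07:50 + 9:30 = 17:20 UTC on Apr 8.
Add 15 hours 50 minutes leg 1 → 09:10 UTC (Apr 9).
Add 7 hours 27 minutes layover in Los Angeles → 16:37 UTC.
Add 2 hours and 21 minutes leg 2 → 18:58 UTC.
Osaka is UTC+9:00, so local arrival = 18:58 + 9:00 = 03:58 on Apr 10.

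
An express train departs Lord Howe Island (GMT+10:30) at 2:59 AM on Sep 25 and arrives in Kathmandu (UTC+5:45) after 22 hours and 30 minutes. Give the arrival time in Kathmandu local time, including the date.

8:44 PM on September 25

Kathmandu is 4:45 behind Lord Howe Island.
After 22 hours 30 minutes it is 1:29 AM (Sep 26) in Lord Howe Island.
Shift by the zone difference: 1:29 AM − 4:45 = 8:44 PM on Sep 25 in Kathmandu.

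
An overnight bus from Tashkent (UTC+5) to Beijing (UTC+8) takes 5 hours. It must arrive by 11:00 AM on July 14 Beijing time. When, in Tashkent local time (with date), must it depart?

Target arrival in UTC: 11:00 AM − 8:00 = 3:00 AM on Jul 14.
Subtract 5 hours → departure 10:00 PM UTC on Jul 13.
Tashkent is UTC+5:00: 10:00 PM + 5:00 = 3:00 AM on Jul 14.

3:00 AM on Jul 14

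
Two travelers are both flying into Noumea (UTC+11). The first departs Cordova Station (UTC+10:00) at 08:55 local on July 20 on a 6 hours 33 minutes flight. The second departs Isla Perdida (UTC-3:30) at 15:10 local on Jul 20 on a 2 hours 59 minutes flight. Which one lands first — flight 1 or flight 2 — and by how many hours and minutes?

Flight 1 in UTC: 08:55 − 10:00 = 22:55 on Jul 19.
+6 hours 33 minutes → arrive 05:28 UTC on Jul 20.
Flight 2 in UTC: 15:10 + 3:30 = 18:40 on Jul 20.
+2 hours 59 minutes → arrive 21:39 UTC on Jul 20.
Flight 1 lands earlier by 16 hours 11 minutes.

the first, by 16 hours 11 minutes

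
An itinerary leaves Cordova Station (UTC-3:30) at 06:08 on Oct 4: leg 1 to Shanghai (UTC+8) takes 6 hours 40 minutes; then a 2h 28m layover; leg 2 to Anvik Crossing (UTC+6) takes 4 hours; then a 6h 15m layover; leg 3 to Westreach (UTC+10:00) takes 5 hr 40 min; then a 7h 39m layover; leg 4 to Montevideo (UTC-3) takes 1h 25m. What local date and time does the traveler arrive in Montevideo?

Convert departure to UTC: 06:08 + 3:30 = 09:38 UTC on Oct 4.
Add 6 hours and 40 minutes leg 1 → 16:18 UTC.
Add 2 hours and 28 minutes layover in Shanghai → 18:46 UTC.
Add 4 hours leg 2 → 22:46 UTC.
Add 6 hours 15 minutes layover in Anvik Crossing → 05:01 UTC (Oct 5).
Add 5 hours and 40 minutes leg 3 → 10:41 UTC.
Add 7 hours 39 minutes layover in Westreach → 18:20 UTC.
Add 1 hour and 25 minutes leg 4 → 19:45 UTC.
Montevideo is UTC−3:00, so local arrival = 19:45 − 3:00 = 16:45 on Oct 5.

16:45 on Oct 5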